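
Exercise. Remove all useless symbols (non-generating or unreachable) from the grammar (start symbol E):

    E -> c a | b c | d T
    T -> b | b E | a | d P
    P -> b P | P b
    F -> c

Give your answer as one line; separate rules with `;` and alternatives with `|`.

Generating nonterminals: {E, F, T}.
Reachable from E after that: {E, T}.
Removed useless symbols: {F, P} and every production mentioning them.

E -> c a | b c | d T; T -> b | b E | a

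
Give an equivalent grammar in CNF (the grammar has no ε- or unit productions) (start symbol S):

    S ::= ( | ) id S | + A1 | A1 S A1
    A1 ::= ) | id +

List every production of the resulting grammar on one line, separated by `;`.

S ::= ( | X1 Y1 | X3 A1 | A1 Y2; A1 ::= ) | X2 X3; X1 ::= ); X2 ::= id; X3 ::= +; Y1 ::= X2 S; Y2 ::= S A1

Introduce a nonterminal for each terminal appearing in a rule of length ≥ 2: X1 → ), X2 → id, X3 → +.
Binarize each right-hand side of length ≥ 3 by chaining fresh nonterminals (Y1, Y2, …): affected rules were S → X1 X2 S; S → A1 S A1.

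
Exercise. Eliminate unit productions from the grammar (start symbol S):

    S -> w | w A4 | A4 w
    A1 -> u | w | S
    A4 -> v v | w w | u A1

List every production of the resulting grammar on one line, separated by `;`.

S -> w | w A4 | A4 w; A1 -> u | w | w A4 | A4 w; A4 -> v v | w w | u A1

Unit pairs: A1 ⇒* {S}.
For each unit pair (A, B), copy every non-unit production of B to A, then drop all unit productions.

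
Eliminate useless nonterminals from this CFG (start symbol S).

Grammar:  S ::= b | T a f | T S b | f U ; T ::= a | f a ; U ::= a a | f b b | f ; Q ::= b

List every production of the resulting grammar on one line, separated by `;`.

Generating nonterminals: {Q, S, T, U}.
Reachable from S after that: {S, T, U}.
Removed useless symbols: {Q} and every production mentioning them.

S ::= b | T a f | T S b | f U; T ::= a | f a; U ::= a a | f b b | f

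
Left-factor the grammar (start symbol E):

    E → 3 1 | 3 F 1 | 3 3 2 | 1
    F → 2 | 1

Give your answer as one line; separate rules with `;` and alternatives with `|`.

E has alternatives sharing prefix '3': factor to E → 3 E' with E' → 1 | F 1 | 3 2.

E → 1 | 3 E'; F → 2 | 1; E' → 1 | F 1 | 3 2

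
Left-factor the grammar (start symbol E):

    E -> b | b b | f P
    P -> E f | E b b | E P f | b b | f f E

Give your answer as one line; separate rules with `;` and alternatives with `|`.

E has alternatives sharing prefix 'b': factor to E → b E' with E' → ε | b.
P has alternatives sharing prefix 'E': factor to P → E P' with P' → f | b b | P f.

E -> f P | b E'; P -> b b | f f E | E P'; E' -> ε | b; P' -> f | b b | P f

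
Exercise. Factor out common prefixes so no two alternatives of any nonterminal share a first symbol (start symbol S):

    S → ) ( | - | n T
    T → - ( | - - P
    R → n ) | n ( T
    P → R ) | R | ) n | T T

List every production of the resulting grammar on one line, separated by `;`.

S → ) ( | - | n T; T → - T'; R → n R'; P → ) n | T T | R P'; T' → ( | - P; R' → ) | ( T; P' → ) | ε

T has alternatives sharing prefix '-': factor to T → - T' with T' → ( | - P.
R has alternatives sharing prefix 'n': factor to R → n R' with R' → ) | ( T.
P has alternatives sharing prefix 'R': factor to P → R P' with P' → ) | ε.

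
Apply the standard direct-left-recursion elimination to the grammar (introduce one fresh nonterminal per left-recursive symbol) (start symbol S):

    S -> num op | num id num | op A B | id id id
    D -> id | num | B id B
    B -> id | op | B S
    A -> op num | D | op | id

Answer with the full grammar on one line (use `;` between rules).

S -> num op | num id num | op A B | id id id; D -> id | num | B id B; B -> id B' | op B'; A -> op num | D | op | id; B' -> S B' | ε

Left recursion appears on B.
For B: α = {S}, β = {id, op}. Rewrite as B → β B' and B' → α B' | ε.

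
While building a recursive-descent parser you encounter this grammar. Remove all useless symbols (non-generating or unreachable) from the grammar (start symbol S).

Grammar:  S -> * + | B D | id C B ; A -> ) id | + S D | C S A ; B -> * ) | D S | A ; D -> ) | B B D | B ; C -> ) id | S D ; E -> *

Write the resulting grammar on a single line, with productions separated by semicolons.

S -> * + | B D | id C B; A -> ) id | + S D | C S A; B -> * ) | D S | A; D -> ) | B B D | B; C -> ) id | S D

Generating nonterminals: {A, B, C, D, E, S}.
Reachable from S after that: {A, B, C, D, S}.
Removed useless symbols: {E} and every production mentioning them.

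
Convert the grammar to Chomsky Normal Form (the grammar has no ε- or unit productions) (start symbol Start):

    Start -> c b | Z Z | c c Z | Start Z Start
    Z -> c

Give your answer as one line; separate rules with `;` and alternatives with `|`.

Introduce a nonterminal for each terminal appearing in a rule of length ≥ 2: X1 → c, X2 → b.
Binarize each right-hand side of length ≥ 3 by chaining fresh nonterminals (Y1, Y2, …): affected rules were Start → X1 X1 Z; Start → Start Z Start.

Start -> X1 X2 | Z Z | X1 Y1 | Start Y2; Z -> c; X1 -> c; X2 -> b; Y1 -> X1 Z; Y2 -> Z Start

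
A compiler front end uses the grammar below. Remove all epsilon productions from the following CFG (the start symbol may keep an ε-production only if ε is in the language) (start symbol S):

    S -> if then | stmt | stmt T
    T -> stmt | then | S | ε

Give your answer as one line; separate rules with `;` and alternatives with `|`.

S -> if then | stmt | stmt T; T -> stmt | then | S

Nullable nonterminals: {T}.
ε ∉ L(G), so no ε-production is kept.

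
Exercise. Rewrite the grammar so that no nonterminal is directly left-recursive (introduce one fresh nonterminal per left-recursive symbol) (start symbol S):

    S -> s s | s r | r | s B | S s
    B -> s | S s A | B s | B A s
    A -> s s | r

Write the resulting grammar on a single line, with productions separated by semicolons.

S -> s s S' | s r S' | r S' | s B S'; B -> s B' | S s A B'; A -> s s | r; S' -> s S' | ε; B' -> s B' | A s B' | ε

S, B are directly left-recursive.
For S: α = {s}, β = {s s, s r, r, s B}. Rewrite as S → β S' and S' → α S' | ε.
For B: α = {s, A s}, β = {s, S s A}. Rewrite as B → β B' and B' → α B' | ε.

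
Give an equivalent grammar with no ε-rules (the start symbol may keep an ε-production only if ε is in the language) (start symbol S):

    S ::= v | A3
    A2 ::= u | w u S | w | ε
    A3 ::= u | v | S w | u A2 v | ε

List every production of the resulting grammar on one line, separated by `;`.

S ::= v | A3 | ε; A2 ::= u | w u S | w u | w; A3 ::= u | v | S w | w | u A2 v | u v

Nullable nonterminals: {A2, A3, S}.
ε ∈ L(G) since S is nullable, so keep S → ε.
Expand every rule over subsets of its nullable positions: A2 → w u S gives w u S | w u. A3 → S w gives S w | w. A3 → u A2 v gives u A2 v | u v.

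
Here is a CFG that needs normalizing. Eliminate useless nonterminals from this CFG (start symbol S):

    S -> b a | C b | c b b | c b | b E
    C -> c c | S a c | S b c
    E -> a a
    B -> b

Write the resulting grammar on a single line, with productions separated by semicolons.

Generating nonterminals: {B, C, E, S}.
Reachable from S after that: {C, E, S}.
Removed useless symbols: {B} and every production mentioning them.

S -> b a | C b | c b b | c b | b E; C -> c c | S a c | S b c; E -> a a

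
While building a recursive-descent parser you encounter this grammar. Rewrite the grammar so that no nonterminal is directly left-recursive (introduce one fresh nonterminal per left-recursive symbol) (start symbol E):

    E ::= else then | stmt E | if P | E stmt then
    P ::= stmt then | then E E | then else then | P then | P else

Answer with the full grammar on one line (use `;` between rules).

E ::= else then E' | stmt E E' | if P E'; P ::= stmt then P' | then E E P' | then else then P'; E' ::= stmt then E' | eps; P' ::= then P' | else P' | eps

Directly left-recursive nonterminals: E, P.
For E: α = {stmt then}, β = {else then, stmt E, if P}. Rewrite as E → β E' and E' → α E' | ε.
For P: α = {then, else}, β = {stmt then, then E E, then else then}. Rewrite as P → β P' and P' → α P' | ε.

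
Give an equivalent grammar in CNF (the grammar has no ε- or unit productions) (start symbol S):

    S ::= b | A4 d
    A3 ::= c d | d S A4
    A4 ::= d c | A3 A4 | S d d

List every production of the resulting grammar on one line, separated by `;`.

Introduce a nonterminal for each terminal appearing in a rule of length ≥ 2: X1 → d, X2 → c.
Binarize each right-hand side of length ≥ 3 by chaining fresh nonterminals (Y1, Y2, …): affected rules were A3 → X1 S A4; A4 → S X1 X1.

S ::= b | A4 X1; A3 ::= X2 X1 | X1 Y1; A4 ::= X1 X2 | A3 A4 | S Y2; X1 ::= d; X2 ::= c; Y1 ::= S A4; Y2 ::= X1 X1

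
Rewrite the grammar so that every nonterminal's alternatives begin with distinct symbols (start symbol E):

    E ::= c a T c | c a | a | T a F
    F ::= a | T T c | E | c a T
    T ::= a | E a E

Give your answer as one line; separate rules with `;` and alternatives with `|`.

E ::= a | T a F | c a E'; F ::= a | T T c | E | c a T; T ::= a | E a E; E' ::= T c | ε

E has alternatives sharing prefix 'c a': factor to E → c a E' with E' → T c | ε.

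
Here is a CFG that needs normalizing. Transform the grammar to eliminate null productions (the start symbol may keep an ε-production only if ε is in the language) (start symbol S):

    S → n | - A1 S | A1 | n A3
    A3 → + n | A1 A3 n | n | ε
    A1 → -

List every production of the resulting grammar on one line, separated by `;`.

S → n | - A1 S | A1 | n A3; A3 → + n | A1 A3 n | A1 n | n; A1 → -

Nullable nonterminals: {A3}.
ε ∉ L(G), so no ε-production is kept.
Add the nullable-subset variants: A3 → A1 A3 n gives A1 A3 n | A1 n.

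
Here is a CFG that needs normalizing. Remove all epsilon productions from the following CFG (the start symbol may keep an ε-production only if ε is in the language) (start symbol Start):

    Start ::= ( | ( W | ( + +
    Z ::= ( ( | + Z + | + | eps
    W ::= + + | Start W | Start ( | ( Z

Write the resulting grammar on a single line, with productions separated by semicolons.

Nullable nonterminals: {Z}.
ε ∉ L(G), so no ε-production is kept.
Add the nullable-subset variants: Z → + Z + gives + Z + | + +. W → ( Z gives ( Z | (.

Start ::= ( | ( W | ( + +; Z ::= ( ( | + Z + | + + | +; W ::= + + | Start W | Start ( | ( Z | (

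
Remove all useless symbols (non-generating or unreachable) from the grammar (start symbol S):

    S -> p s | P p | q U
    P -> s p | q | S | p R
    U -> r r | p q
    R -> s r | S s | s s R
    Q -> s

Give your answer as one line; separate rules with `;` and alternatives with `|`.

S -> p s | P p | q U; P -> s p | q | S | p R; U -> r r | p q; R -> s r | S s | s s R

Generating nonterminals: {P, Q, R, S, U}.
Reachable from S after that: {P, R, S, U}.
Removed useless symbols: {Q} and every production mentioning them.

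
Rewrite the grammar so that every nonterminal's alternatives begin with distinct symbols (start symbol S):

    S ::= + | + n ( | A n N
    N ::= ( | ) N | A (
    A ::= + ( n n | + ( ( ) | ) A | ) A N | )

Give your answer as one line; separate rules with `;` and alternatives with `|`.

S has alternatives sharing prefix '+': factor to S → + S' with S' → ε | n (.
A has alternatives sharing prefix ')': factor to A → ) A' with A' → A | A N | ε.
A has alternatives sharing prefix '+ (': factor to A → + ( A'' with A'' → n n | ( ).
A' has alternatives sharing prefix 'A': factor to A' → A A''' with A''' → ε | N.

S ::= A n N | + S'; N ::= ( | ) N | A (; A ::= ) A' | + ( A''; S' ::= epsilon | n (; A' ::= epsilon | A A'''; A'' ::= n n | ( ); A''' ::= epsilon | N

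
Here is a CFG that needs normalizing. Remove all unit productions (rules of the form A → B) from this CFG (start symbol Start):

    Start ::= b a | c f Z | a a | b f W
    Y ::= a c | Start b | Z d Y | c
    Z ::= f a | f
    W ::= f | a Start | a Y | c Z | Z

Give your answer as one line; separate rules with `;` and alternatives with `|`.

Unit pairs: W ⇒* {Z}.
For each unit pair (A, B), copy every non-unit production of B to A, then drop all unit productions.

Start ::= b a | c f Z | a a | b f W; Y ::= a c | Start b | Z d Y | c; Z ::= f a | f; W ::= f a | f | a Start | a Y | c Z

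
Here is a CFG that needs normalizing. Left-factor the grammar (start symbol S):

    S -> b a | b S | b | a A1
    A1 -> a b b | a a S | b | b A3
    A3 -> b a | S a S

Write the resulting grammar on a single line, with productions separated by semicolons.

S -> a A1 | b S'; A1 -> a A1' | b A1''; A3 -> b a | S a S; S' -> a | S | ε; A1' -> b b | a S; A1'' -> ε | A3

S has alternatives sharing prefix 'b': factor to S → b S' with S' → a | S | ε.
A1 has alternatives sharing prefix 'a': factor to A1 → a A1' with A1' → b b | a S.
A1 has alternatives sharing prefix 'b': factor to A1 → b A1'' with A1'' → ε | A3.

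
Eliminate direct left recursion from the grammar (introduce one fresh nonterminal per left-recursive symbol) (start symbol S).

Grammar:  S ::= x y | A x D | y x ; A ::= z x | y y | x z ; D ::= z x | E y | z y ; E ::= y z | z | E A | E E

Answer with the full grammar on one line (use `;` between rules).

Directly left-recursive nonterminal: E.
For E: α = {A, E}, β = {y z, z}. Rewrite as E → β E' and E' → α E' | ε.

S ::= x y | A x D | y x; A ::= z x | y y | x z; D ::= z x | E y | z y; E ::= y z E' | z E'; E' ::= A E' | E E' | ε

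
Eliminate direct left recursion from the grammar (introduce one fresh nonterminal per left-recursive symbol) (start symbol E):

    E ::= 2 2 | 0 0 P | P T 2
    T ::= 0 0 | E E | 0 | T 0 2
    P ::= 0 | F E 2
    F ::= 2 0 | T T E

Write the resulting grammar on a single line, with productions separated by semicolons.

E ::= 2 2 | 0 0 P | P T 2; T ::= 0 0 T' | E E T' | 0 T'; P ::= 0 | F E 2; F ::= 2 0 | T T E; T' ::= 0 2 T' | ε

Left recursion appears on T.
For T: α = {0 2}, β = {0 0, E E, 0}. Rewrite as T → β T' and T' → α T' | ε.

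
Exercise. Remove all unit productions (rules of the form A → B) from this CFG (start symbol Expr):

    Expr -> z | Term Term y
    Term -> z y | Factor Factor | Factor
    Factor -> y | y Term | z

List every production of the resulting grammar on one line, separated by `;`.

Unit pairs: Term ⇒* {Factor}.
For each unit pair (A, B), copy every non-unit production of B to A, then drop all unit productions.

Expr -> z | Term Term y; Term -> z y | Factor Factor | y | y Term | z; Factor -> y | y Term | z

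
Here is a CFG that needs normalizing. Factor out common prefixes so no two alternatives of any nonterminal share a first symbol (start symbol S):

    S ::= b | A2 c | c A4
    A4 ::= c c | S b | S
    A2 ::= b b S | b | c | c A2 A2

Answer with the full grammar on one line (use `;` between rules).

A4 has alternatives sharing prefix 'S': factor to A4 → S A4' with A4' → b | ε.
A2 has alternatives sharing prefix 'b': factor to A2 → b A2' with A2' → b S | ε.
A2 has alternatives sharing prefix 'c': factor to A2 → c A2'' with A2'' → ε | A2 A2.

S ::= b | A2 c | c A4; A4 ::= c c | S A4'; A2 ::= b A2' | c A2''; A4' ::= b | ε; A2' ::= b S | ε; A2'' ::= ε | A2 A2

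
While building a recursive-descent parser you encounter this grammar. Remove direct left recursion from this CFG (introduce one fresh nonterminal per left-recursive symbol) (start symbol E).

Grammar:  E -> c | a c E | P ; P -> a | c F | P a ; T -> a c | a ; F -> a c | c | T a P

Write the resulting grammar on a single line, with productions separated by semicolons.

Left recursion appears on P.
For P: α = {a}, β = {a, c F}. Rewrite as P → β P' and P' → α P' | ε.

E -> c | a c E | P; P -> a P' | c F P'; T -> a c | a; F -> a c | c | T a P; P' -> a P' | ε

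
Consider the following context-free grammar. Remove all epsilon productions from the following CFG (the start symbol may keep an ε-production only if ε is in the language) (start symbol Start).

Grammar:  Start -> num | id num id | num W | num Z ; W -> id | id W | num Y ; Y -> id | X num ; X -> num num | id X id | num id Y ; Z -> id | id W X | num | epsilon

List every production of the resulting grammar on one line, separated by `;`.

Start -> num | id num id | num W | num Z; W -> id | id W | num Y; Y -> id | X num; X -> num num | id X id | num id Y; Z -> id | id W X | num

The nullable symbols are {Z}.
ε ∉ L(G), so no ε-production is kept.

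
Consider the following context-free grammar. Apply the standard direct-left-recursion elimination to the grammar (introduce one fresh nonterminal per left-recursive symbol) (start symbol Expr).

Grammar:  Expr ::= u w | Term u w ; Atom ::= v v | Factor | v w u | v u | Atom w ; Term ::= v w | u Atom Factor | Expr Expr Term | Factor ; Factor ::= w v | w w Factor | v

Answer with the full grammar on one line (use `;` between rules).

Directly left-recursive nonterminal: Atom.
For Atom: α = {w}, β = {v v, Factor, v w u, v u}. Rewrite as Atom → β Atom1 and Atom1 → α Atom1 | ε.

Expr ::= u w | Term u w; Atom ::= v v Atom1 | Factor Atom1 | v w u Atom1 | v u Atom1; Term ::= v w | u Atom Factor | Expr Expr Term | Factor; Factor ::= w v | w w Factor | v; Atom1 ::= w Atom1 | ε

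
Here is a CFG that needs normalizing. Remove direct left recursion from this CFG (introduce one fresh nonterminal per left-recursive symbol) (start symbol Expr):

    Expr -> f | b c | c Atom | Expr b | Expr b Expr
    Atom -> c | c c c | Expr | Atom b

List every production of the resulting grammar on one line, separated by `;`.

Left recursion appears on Expr, Atom.
For Expr: α = {b, b Expr}, β = {f, b c, c Atom}. Rewrite as Expr → β Expr1 and Expr1 → α Expr1 | ε.
For Atom: α = {b}, β = {c, c c c, Expr}. Rewrite as Atom → β Atom1 and Atom1 → α Atom1 | ε.

Expr -> f Expr1 | b c Expr1 | c Atom Expr1; Atom -> c Atom1 | c c c Atom1 | Expr Atom1; Expr1 -> b Expr1 | b Expr Expr1 | ε; Atom1 -> b Atom1 | ε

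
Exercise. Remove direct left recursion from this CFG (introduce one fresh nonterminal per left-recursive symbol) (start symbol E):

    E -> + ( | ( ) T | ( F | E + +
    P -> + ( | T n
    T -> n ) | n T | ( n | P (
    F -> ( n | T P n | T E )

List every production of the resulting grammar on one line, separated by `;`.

E -> + ( E' | ( ) T E' | ( F E'; P -> + ( | T n; T -> n ) | n T | ( n | P (; F -> ( n | T P n | T E ); E' -> + + E' | ε

E is directly left-recursive.
For E: α = {+ +}, β = {+ (, ( ) T, ( F}. Rewrite as E → β E' and E' → α E' | ε.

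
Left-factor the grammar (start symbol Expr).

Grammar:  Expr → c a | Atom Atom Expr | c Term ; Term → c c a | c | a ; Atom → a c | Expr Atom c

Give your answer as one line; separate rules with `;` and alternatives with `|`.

Expr → Atom Atom Expr | c Expr1; Term → a | c Term1; Atom → a c | Expr Atom c; Expr1 → a | Term; Term1 → c a | epsilon

Expr has alternatives sharing prefix 'c': factor to Expr → c Expr1 with Expr1 → a | Term.
Term has alternatives sharing prefix 'c': factor to Term → c Term1 with Term1 → c a | ε.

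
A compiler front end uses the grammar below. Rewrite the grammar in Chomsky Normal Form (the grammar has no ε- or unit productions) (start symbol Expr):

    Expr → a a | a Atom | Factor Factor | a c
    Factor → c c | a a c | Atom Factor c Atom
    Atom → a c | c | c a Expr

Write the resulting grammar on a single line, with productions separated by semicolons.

Introduce a nonterminal for each terminal appearing in a rule of length ≥ 2: X1 → a, X2 → c.
Binarize each right-hand side of length ≥ 3 by chaining fresh nonterminals (Y1, Y2, …): affected rules were Factor → X1 X1 X2; Factor → Atom Factor X2 Atom; Atom → X2 X1 Expr.

Expr → X1 X1 | X1 Atom | Factor Factor | X1 X2; Factor → X2 X2 | X1 Y1 | Atom Y2; Atom → X1 X2 | c | X2 Y4; X1 → a; X2 → c; Y1 → X1 X2; Y2 → Factor Y3; Y3 → X2 Atom; Y4 → X1 Expr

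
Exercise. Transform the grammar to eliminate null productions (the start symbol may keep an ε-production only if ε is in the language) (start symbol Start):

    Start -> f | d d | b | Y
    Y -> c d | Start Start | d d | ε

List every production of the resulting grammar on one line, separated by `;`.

Start -> f | d d | b | Y | ε; Y -> c d | Start Start | Start | d d

Nullable set = {Start, Y}.
ε ∈ L(G) since Start is nullable, so keep Start → ε.
Add the nullable-subset variants: Y → Start Start gives Start Start | Start.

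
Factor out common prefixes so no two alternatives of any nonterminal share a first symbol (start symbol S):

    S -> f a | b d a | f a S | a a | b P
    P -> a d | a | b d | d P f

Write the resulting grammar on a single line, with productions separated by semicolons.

S has alternatives sharing prefix 'f a': factor to S → f a S' with S' → ε | S.
S has alternatives sharing prefix 'b': factor to S → b S'' with S'' → d a | P.
P has alternatives sharing prefix 'a': factor to P → a P' with P' → d | ε.

S -> a a | f a S' | b S''; P -> b d | d P f | a P'; S' -> ε | S; S'' -> d a | P; P' -> d | ε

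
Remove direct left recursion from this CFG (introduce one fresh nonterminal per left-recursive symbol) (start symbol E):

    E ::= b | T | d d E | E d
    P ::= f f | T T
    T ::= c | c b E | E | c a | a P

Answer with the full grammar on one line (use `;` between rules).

E ::= b E' | T E' | d d E E'; P ::= f f | T T; T ::= c | c b E | E | c a | a P; E' ::= d E' | ε

Directly left-recursive nonterminal: E.
For E: α = {d}, β = {b, T, d d E}. Rewrite as E → β E' and E' → α E' | ε.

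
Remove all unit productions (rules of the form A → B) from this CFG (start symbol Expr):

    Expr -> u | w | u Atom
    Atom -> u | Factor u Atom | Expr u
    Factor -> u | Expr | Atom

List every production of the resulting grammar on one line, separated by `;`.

Unit pairs: Factor ⇒* {Atom, Expr}.
Replace each nonterminal's rules with the union of the non-unit rules of every nonterminal it unit-derives.

Expr -> u | w | u Atom; Atom -> u | Factor u Atom | Expr u; Factor -> u | Factor u Atom | Expr u | w | u Atom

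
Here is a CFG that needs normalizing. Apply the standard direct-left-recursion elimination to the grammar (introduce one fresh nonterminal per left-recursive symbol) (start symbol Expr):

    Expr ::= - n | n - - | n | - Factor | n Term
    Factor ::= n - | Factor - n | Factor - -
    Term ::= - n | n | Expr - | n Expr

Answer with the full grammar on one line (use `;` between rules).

Directly left-recursive nonterminal: Factor.
For Factor: α = {- n, - -}, β = {n -}. Rewrite as Factor → β Factor1 and Factor1 → α Factor1 | ε.

Expr ::= - n | n - - | n | - Factor | n Term; Factor ::= n - Factor1; Term ::= - n | n | Expr - | n Expr; Factor1 ::= - n Factor1 | - - Factor1 | ε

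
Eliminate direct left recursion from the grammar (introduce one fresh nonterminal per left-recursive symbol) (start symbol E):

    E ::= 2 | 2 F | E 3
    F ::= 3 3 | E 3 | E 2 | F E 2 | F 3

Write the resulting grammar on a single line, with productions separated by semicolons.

Left recursion appears on E, F.
For E: α = {3}, β = {2, 2 F}. Rewrite as E → β E' and E' → α E' | ε.
For F: α = {E 2, 3}, β = {3 3, E 3, E 2}. Rewrite as F → β F' and F' → α F' | ε.

E ::= 2 E' | 2 F E'; F ::= 3 3 F' | E 3 F' | E 2 F'; E' ::= 3 E' | ε; F' ::= E 2 F' | 3 F' | ε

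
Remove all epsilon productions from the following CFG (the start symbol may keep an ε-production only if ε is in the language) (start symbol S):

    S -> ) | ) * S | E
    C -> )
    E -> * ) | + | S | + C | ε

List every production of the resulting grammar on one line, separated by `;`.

S -> ) | ) * S | ) * | E | ε; C -> ); E -> * ) | + | S | + C

The nullable symbols are {E, S}.
ε ∈ L(G) since S is nullable, so keep S → ε.
Add the nullable-subset variants: S → ) * S gives ) * S | ) *.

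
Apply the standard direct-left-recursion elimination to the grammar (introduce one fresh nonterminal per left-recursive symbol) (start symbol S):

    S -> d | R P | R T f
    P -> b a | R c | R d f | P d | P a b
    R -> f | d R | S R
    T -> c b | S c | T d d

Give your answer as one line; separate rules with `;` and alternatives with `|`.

S -> d | R P | R T f; P -> b a P' | R c P' | R d f P'; R -> f | d R | S R; T -> c b T' | S c T'; P' -> d P' | a b P' | ε; T' -> d d T' | ε

P, T are directly left-recursive.
For P: α = {d, a b}, β = {b a, R c, R d f}. Rewrite as P → β P' and P' → α P' | ε.
For T: α = {d d}, β = {c b, S c}. Rewrite as T → β T' and T' → α T' | ε.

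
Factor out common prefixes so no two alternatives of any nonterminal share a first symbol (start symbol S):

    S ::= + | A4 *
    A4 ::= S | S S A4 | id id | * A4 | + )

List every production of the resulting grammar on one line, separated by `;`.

S ::= + | A4 *; A4 ::= id id | * A4 | + ) | S A4'; A4' ::= epsilon | S A4

A4 has alternatives sharing prefix 'S': factor to A4 → S A4' with A4' → ε | S A4.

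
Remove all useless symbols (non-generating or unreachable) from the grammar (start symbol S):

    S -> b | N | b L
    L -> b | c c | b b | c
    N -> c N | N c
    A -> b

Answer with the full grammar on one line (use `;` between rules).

Generating nonterminals: {A, L, S}.
Reachable from S after that: {L, S}.
Removed useless symbols: {A, N} and every production mentioning them.

S -> b | b L; L -> b | c c | b b | c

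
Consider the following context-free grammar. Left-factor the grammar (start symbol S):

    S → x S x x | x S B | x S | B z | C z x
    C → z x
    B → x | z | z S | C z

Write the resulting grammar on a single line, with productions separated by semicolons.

S has alternatives sharing prefix 'x S': factor to S → x S S' with S' → x x | B | ε.
B has alternatives sharing prefix 'z': factor to B → z B' with B' → ε | S.

S → B z | C z x | x S S'; C → z x; B → x | C z | z B'; S' → x x | B | ε; B' → ε | S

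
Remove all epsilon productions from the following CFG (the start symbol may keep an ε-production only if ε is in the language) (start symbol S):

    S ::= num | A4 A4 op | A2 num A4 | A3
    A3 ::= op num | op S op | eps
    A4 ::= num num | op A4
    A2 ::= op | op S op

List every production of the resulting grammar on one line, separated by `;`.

Nullable set = {A3, S}.
ε ∈ L(G) since S is nullable, so keep S → ε.
For each production, add variants omitting each subset of nullable occurrences: A3 → op S op gives op S op | op op. A2 → op S op gives op S op | op op.

S ::= num | A4 A4 op | A2 num A4 | A3 | eps; A3 ::= op num | op S op | op op; A4 ::= num num | op A4; A2 ::= op | op S op | op op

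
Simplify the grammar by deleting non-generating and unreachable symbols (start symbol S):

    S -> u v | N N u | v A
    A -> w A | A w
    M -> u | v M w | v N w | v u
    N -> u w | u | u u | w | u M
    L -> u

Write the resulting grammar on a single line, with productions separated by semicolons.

Generating nonterminals: {L, M, N, S}.
Reachable from S after that: {M, N, S}.
Removed useless symbols: {A, L} and every production mentioning them.

S -> u v | N N u; M -> u | v M w | v N w | v u; N -> u w | u | u u | w | u M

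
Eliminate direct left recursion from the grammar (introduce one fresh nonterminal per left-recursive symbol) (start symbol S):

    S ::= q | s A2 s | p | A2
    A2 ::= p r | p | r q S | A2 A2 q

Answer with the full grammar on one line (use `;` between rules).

S ::= q | s A2 s | p | A2; A2 ::= p r A2' | p A2' | r q S A2'; A2' ::= A2 q A2' | ε

A2 is directly left-recursive.
For A2: α = {A2 q}, β = {p r, p, r q S}. Rewrite as A2 → β A2' and A2' → α A2' | ε.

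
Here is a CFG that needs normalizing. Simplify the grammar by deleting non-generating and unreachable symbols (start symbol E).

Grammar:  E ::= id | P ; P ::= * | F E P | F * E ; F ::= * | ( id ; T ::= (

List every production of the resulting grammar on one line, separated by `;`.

Generating nonterminals: {E, F, P, T}.
Reachable from E after that: {E, F, P}.
Removed useless symbols: {T} and every production mentioning them.

E ::= id | P; P ::= * | F E P | F * E; F ::= * | ( id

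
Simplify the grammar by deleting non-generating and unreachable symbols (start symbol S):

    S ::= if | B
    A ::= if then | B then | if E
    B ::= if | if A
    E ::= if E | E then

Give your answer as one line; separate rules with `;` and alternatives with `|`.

S ::= if | B; A ::= if then | B then; B ::= if | if A

Generating nonterminals: {A, B, S}.
Reachable from S after that: {A, B, S}.
Removed useless symbols: {E} and every production mentioning them.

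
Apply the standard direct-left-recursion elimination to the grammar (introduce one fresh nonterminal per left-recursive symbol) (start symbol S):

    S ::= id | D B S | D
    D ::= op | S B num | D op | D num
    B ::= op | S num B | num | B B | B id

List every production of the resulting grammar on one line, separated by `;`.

Directly left-recursive nonterminals: D, B.
For D: α = {op, num}, β = {op, S B num}. Rewrite as D → β D' and D' → α D' | ε.
For B: α = {B, id}, β = {op, S num B, num}. Rewrite as B → β B' and B' → α B' | ε.

S ::= id | D B S | D; D ::= op D' | S B num D'; B ::= op B' | S num B B' | num B'; D' ::= op D' | num D' | ε; B' ::= B B' | id B' | ε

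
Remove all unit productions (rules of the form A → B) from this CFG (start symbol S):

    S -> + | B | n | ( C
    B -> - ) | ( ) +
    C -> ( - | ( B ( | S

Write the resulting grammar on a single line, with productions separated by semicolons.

Unit pairs: C ⇒* {B, S}; S ⇒* {B}.
For each unit pair (A, B), copy every non-unit production of B to A, then drop all unit productions.

S -> - ) | ( ) + | + | n | ( C; B -> - ) | ( ) +; C -> - ) | ( ) + | ( - | ( B ( | + | n | ( C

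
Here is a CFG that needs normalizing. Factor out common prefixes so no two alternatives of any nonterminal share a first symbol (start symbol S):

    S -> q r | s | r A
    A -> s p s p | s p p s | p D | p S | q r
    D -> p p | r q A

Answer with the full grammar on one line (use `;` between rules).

S -> q r | s | r A; A -> q r | s p A' | p A''; D -> p p | r q A; A' -> s p | p s; A'' -> D | S

A has alternatives sharing prefix 's p': factor to A → s p A' with A' → s p | p s.
A has alternatives sharing prefix 'p': factor to A → p A'' with A'' → D | S.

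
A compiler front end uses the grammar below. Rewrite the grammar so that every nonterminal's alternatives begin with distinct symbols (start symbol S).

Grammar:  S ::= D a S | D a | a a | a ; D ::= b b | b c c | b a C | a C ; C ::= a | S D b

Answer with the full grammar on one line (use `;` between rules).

S has alternatives sharing prefix 'D a': factor to S → D a S' with S' → S | ε.
S has alternatives sharing prefix 'a': factor to S → a S'' with S'' → a | ε.
D has alternatives sharing prefix 'b': factor to D → b D' with D' → b | c c | a C.

S ::= D a S' | a S''; D ::= a C | b D'; C ::= a | S D b; S' ::= S | ε; S'' ::= a | ε; D' ::= b | c c | a C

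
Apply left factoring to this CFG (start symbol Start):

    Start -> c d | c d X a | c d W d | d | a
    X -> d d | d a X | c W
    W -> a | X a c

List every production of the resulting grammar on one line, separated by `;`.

Start has alternatives sharing prefix 'c d': factor to Start → c d Start1 with Start1 → ε | X a | W d.
X has alternatives sharing prefix 'd': factor to X → d X1 with X1 → d | a X.

Start -> d | a | c d Start1; X -> c W | d X1; W -> a | X a c; Start1 -> ε | X a | W d; X1 -> d | a X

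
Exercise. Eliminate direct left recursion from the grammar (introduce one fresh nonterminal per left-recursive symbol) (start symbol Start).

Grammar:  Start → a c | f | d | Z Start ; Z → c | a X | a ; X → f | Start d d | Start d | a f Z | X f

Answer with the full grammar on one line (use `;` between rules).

Start → a c | f | d | Z Start; Z → c | a X | a; X → f X1 | Start d d X1 | Start d X1 | a f Z X1; X1 → f X1 | ε

Directly left-recursive nonterminal: X.
For X: α = {f}, β = {f, Start d d, Start d, a f Z}. Rewrite as X → β X1 and X1 → α X1 | ε.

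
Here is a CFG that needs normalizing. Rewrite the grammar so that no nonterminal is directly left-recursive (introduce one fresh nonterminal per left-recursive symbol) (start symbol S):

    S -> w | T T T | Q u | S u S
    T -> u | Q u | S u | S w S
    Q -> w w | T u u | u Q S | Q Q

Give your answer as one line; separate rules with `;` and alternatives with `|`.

Directly left-recursive nonterminals: S, Q.
For S: α = {u S}, β = {w, T T T, Q u}. Rewrite as S → β S' and S' → α S' | ε.
For Q: α = {Q}, β = {w w, T u u, u Q S}. Rewrite as Q → β Q' and Q' → α Q' | ε.

S -> w S' | T T T S' | Q u S'; T -> u | Q u | S u | S w S; Q -> w w Q' | T u u Q' | u Q S Q'; S' -> u S S' | ε; Q' -> Q Q' | ε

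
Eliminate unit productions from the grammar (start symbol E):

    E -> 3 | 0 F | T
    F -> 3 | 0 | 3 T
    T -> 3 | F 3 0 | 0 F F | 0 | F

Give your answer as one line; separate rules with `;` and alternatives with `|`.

E -> 3 | 0 F | 0 | 3 T | F 3 0 | 0 F F; F -> 3 | 0 | 3 T; T -> 3 | 0 | 3 T | F 3 0 | 0 F F

Unit pairs: E ⇒* {F, T}; T ⇒* {F}.
For every A with A ⇒* B via unit rules, add B's non-unit alternatives to A; then delete every rule of the form X → Y.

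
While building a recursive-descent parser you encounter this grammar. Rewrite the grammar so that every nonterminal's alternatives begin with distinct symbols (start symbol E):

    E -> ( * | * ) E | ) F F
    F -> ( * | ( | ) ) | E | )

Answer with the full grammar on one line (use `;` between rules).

F has alternatives sharing prefix '(': factor to F → ( F' with F' → * | ε.
F has alternatives sharing prefix ')': factor to F → ) F'' with F'' → ) | ε.

E -> ( * | * ) E | ) F F; F -> E | ( F' | ) F''; F' -> * | eps; F'' -> ) | eps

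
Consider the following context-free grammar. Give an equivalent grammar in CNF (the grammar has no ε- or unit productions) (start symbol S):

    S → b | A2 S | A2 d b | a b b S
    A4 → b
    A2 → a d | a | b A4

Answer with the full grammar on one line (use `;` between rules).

Introduce a nonterminal for each terminal appearing in a rule of length ≥ 2: X1 → d, X2 → b, X3 → a.
Binarize each right-hand side of length ≥ 3 by chaining fresh nonterminals (Y1, Y2, …): affected rules were S → A2 X1 X2; S → X3 X2 X2 S.

S → b | A2 S | A2 Y1 | X3 Y2; A4 → b; A2 → X3 X1 | a | X2 A4; X1 → d; X2 → b; X3 → a; Y1 → X1 X2; Y2 → X2 Y3; Y3 → X2 S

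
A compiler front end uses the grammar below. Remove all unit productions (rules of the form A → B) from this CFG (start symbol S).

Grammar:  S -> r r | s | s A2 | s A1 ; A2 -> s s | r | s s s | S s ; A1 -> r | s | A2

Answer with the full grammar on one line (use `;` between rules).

Unit pairs: A1 ⇒* {A2}.
Replace each nonterminal's rules with the union of the non-unit rules of every nonterminal it unit-derives.

S -> r r | s | s A2 | s A1; A2 -> s s | r | s s s | S s; A1 -> s s | r | s s s | S s | s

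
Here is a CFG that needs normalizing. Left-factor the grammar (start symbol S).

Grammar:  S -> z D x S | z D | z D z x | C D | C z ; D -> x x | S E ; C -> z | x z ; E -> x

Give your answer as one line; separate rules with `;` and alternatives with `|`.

S has alternatives sharing prefix 'z D': factor to S → z D S' with S' → x S | ε | z x.
S has alternatives sharing prefix 'C': factor to S → C S'' with S'' → D | z.

S -> z D S' | C S''; D -> x x | S E; C -> z | x z; E -> x; S' -> x S | ε | z x; S'' -> D | z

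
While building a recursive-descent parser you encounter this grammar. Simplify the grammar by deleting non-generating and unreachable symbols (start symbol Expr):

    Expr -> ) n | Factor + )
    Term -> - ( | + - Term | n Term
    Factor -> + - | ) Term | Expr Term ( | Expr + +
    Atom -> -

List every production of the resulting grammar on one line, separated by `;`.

Expr -> ) n | Factor + ); Term -> - ( | + - Term | n Term; Factor -> + - | ) Term | Expr Term ( | Expr + +

Generating nonterminals: {Atom, Expr, Factor, Term}.
Reachable from Expr after that: {Expr, Factor, Term}.
Removed useless symbols: {Atom} and every production mentioning them.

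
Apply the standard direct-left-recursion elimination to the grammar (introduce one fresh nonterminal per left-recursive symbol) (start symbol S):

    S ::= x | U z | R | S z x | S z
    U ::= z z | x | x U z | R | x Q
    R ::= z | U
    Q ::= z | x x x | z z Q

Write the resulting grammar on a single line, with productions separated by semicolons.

S ::= x S' | U z S' | R S'; U ::= z z | x | x U z | R | x Q; R ::= z | U; Q ::= z | x x x | z z Q; S' ::= z x S' | z S' | ε

Directly left-recursive nonterminal: S.
For S: α = {z x, z}, β = {x, U z, R}. Rewrite as S → β S' and S' → α S' | ε.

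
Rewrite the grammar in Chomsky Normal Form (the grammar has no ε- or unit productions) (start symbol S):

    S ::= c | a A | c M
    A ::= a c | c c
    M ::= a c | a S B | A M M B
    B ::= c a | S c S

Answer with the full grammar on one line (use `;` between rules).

S ::= c | X1 A | X2 M; A ::= X1 X2 | X2 X2; M ::= X1 X2 | X1 Y1 | A Y2; B ::= X2 X1 | S Y4; X1 ::= a; X2 ::= c; Y1 ::= S B; Y2 ::= M Y3; Y3 ::= M B; Y4 ::= X2 S

Introduce a nonterminal for each terminal appearing in a rule of length ≥ 2: X1 → a, X2 → c.
Binarize each right-hand side of length ≥ 3 by chaining fresh nonterminals (Y1, Y2, …): affected rules were M → X1 S B; M → A M M B; B → S X2 S.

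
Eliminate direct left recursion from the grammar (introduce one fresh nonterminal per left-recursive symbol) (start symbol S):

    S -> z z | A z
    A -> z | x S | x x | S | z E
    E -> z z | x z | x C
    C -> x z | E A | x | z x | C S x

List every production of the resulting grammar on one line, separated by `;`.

Directly left-recursive nonterminal: C.
For C: α = {S x}, β = {x z, E A, x, z x}. Rewrite as C → β C' and C' → α C' | ε.

S -> z z | A z; A -> z | x S | x x | S | z E; E -> z z | x z | x C; C -> x z C' | E A C' | x C' | z x C'; C' -> S x C' | ε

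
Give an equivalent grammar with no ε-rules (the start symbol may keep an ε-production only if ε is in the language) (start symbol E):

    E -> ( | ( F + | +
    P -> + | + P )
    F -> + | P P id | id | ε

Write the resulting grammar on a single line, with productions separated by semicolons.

E -> ( | ( F + | ( + | +; P -> + | + P ); F -> + | P P id | id

Nullable set = {F}.
ε ∉ L(G), so no ε-production is kept.
Add the nullable-subset variants: E → ( F + gives ( F + | ( +.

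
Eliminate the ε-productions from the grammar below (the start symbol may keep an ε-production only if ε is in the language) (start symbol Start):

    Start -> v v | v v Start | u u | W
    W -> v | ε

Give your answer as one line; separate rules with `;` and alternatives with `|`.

Start -> v v | v v Start | u u | W | ε; W -> v

Nullable set = {Start, W}.
ε ∈ L(G) since Start is nullable, so keep Start → ε.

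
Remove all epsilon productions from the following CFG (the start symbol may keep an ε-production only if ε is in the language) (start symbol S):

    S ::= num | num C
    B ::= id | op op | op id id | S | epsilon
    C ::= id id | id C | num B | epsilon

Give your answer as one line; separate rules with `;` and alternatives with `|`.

The nullable symbols are {B, C}.
ε ∉ L(G), so no ε-production is kept.
Expand every rule over subsets of its nullable positions: C → id C gives id C | id. C → num B gives num B | num.

S ::= num | num C; B ::= id | op op | op id id | S; C ::= id id | id C | id | num B | num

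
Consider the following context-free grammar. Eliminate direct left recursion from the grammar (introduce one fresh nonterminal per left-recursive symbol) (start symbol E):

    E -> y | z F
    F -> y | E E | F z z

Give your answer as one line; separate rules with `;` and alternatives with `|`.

E -> y | z F; F -> y F' | E E F'; F' -> z z F' | ε

F is directly left-recursive.
For F: α = {z z}, β = {y, E E}. Rewrite as F → β F' and F' → α F' | ε.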